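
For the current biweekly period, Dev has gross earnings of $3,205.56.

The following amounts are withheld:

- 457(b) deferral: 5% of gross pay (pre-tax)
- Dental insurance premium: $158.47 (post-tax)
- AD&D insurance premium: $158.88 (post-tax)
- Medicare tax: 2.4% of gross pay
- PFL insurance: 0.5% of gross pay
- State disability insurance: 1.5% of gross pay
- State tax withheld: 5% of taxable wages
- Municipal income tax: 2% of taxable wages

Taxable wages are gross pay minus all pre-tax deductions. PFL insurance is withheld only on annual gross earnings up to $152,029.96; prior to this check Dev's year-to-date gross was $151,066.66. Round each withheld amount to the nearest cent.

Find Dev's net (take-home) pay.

$2,384.93

457(b) deferral: $3,205.56 × 0.05 = $160.28
Taxable wages = $3,205.56 − $160.28 = $3,045.28
State tax withheld: $3,045.28 × 0.05 = $152.26
Municipal income tax: $3,045.28 × 0.02 = $60.91
State disability insurance: $3,205.56 × 0.015 = $48.08
PFL insurance: only $152,029.96 − $151,066.66 = $963.30 of this check is subject → $963.30 × 0.005 = $4.82
Medicare tax: $3,205.56 × 0.024 = $76.93
Dental insurance premium: $158.47
AD&D insurance premium: $158.88
Total deductions = $160.28 + $152.26 + $60.91 + $48.08 + $4.82 + $76.93 + $158.47 + $158.88 = $820.63
Net pay = $3,205.56 − $820.63 = $2,384.93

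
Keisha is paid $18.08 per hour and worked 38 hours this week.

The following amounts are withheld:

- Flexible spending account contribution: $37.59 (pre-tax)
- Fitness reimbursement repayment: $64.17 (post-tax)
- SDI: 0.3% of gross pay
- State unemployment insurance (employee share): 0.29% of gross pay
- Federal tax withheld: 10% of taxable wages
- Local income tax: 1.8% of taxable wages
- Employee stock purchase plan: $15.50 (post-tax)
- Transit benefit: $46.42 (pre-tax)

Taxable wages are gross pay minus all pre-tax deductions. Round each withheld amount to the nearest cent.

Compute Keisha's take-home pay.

$448.16

Gross pay: 38 × $18.08 = $687.04
Transit benefit: $46.42
Flexible spending account contribution: $37.59
Pre-tax total = $46.42 + $37.59 = $84.01
Taxable wages = $687.04 − $84.01 = $603.03
Local income tax: $603.03 × 0.018 = $10.85
Federal tax withheld: $603.03 × 0.1 = $60.30
SDI: $687.04 × 0.003 = $2.06
State unemployment insurance (employee share): $687.04 × 0.0029 = $1.99
Employee stock purchase plan: $15.50
Fitness reimbursement repayment: $64.17
Total deductions = $46.42 + $37.59 + $10.85 + $60.30 + $2.06 + $1.99 + $15.50 + $64.17 = $238.88
Net pay = $687.04 − $238.88 = $448.16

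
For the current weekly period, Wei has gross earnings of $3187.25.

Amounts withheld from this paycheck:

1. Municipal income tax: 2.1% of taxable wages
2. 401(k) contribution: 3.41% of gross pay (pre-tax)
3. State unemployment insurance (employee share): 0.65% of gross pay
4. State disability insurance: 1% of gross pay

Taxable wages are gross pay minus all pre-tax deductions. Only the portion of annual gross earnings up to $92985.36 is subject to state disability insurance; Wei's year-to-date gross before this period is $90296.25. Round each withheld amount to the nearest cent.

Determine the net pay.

$2966.30

401(k) contribution: $3187.25 × 0.0341 = $108.69
Taxable wages = $3187.25 − $108.69 = $3078.56
Municipal income tax: $3078.56 × 0.021 = $64.65
State disability insurance: only $92985.36 − $90296.25 = $2689.11 of this check is subject → $2689.11 × 0.01 = $26.89
State unemployment insurance (employee share): $3187.25 × 0.0065 = $20.72
Total deductions = $108.69 + $64.65 + $26.89 + $20.72 = $220.95
Net pay = $3187.25 − $220.95 = $2966.30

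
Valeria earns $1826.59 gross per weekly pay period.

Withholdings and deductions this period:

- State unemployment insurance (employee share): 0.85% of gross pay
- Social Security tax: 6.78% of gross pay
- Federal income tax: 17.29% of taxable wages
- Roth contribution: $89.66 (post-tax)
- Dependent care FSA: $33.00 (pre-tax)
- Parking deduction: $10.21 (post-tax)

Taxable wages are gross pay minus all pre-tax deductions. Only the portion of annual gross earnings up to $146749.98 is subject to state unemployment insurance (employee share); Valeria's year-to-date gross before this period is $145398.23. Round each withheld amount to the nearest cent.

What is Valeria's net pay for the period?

$1248.28

Dependent care FSA: $33.00
Taxable wages = $1826.59 − $33.00 = $1793.59
Federal income tax: $1793.59 × 0.1729 = $310.11
Social Security tax: $1826.59 × 0.0678 = $123.84
State unemployment insurance (employee share): only $146749.98 − $145398.23 = $1351.75 of this check is subject → $1351.75 × 0.0085 = $11.49
Parking deduction: $10.21
Roth contribution: $89.66
Total deductions = $33.00 + $310.11 + $123.84 + $11.49 + $10.21 + $89.66 = $578.31
Net pay = $1826.59 − $578.31 = $1248.28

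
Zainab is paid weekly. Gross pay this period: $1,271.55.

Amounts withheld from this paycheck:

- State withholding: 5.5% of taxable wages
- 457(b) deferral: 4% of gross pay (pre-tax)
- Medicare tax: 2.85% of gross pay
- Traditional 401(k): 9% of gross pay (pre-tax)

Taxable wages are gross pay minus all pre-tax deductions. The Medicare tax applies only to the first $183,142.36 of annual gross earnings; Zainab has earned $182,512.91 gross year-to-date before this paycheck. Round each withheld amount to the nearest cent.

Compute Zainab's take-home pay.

$1,027.47

Traditional 401(k): $1,271.55 × 0.09 = $114.44
457(b) deferral: $1,271.55 × 0.04 = $50.86
Pre-tax total = $114.44 + $50.86 = $165.30
Taxable wages = $1,271.55 − $165.30 = $1,106.25
State withholding: $1,106.25 × 0.055 = $60.84
Medicare tax: only $183,142.36 − $182,512.91 = $629.45 of this check is subject → $629.45 × 0.0285 = $17.94
Total deductions = $114.44 + $50.86 + $60.84 + $17.94 = $244.08
Net pay = $1,271.55 − $244.08 = $1,027.47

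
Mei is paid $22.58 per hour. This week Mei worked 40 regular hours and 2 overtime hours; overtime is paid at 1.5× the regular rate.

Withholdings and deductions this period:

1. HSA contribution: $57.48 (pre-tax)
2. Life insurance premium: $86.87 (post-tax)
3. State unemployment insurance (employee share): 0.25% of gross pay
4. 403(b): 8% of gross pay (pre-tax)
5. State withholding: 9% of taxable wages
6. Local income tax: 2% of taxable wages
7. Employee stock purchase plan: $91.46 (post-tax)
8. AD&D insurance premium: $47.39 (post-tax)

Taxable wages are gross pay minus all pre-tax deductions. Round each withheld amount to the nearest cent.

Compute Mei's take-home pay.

$515.69

Regular pay: 40 × $22.58 = $903.20
Overtime pay: 2 × $22.58 × 1.5 = $67.74
Gross pay = $903.20 + $67.74 = $970.94
HSA contribution: $57.48
403(b): $970.94 × 0.08 = $77.68
Pre-tax total = $57.48 + $77.68 = $135.16
Taxable wages = $970.94 − $135.16 = $835.78
State withholding: $835.78 × 0.09 = $75.22
Local income tax: $835.78 × 0.02 = $16.72
State unemployment insurance (employee share): $970.94 × 0.0025 = $2.43
Employee stock purchase plan: $91.46
AD&D insurance premium: $47.39
Life insurance premium: $86.87
Total deductions = $57.48 + $77.68 + $75.22 + $16.72 + $2.43 + $91.46 + $47.39 + $86.87 = $455.25
Net pay = $970.94 − $455.25 = $515.69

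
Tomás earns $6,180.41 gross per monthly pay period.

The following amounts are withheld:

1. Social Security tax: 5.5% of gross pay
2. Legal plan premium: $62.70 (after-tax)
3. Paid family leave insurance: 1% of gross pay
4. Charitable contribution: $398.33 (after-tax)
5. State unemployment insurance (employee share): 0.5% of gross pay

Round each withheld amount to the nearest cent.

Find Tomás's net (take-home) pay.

State unemployment insurance (employee share): $6,180.41 × 0.005 = $30.90
Social Security tax: $6,180.41 × 0.055 = $339.92
Paid family leave insurance: $6,180.41 × 0.01 = $61.80
Legal plan premium: $62.70
Charitable contribution: $398.33
Total deductions = $30.90 + $339.92 + $61.80 + $62.70 + $398.33 = $893.65
Net pay = $6,180.41 − $893.65 = $5,286.76

$5,286.76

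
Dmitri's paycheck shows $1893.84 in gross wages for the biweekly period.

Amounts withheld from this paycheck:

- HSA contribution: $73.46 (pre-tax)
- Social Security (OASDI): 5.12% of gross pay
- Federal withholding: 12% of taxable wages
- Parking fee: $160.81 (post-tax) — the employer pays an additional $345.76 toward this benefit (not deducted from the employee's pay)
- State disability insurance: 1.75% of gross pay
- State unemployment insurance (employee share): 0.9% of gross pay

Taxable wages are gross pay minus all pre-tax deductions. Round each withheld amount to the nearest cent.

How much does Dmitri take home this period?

$1293.98

HSA contribution: $73.46
Taxable wages = $1893.84 − $73.46 = $1820.38
Federal withholding: $1820.38 × 0.12 = $218.45
Social Security (OASDI): $1893.84 × 0.0512 = $96.96
State disability insurance: $1893.84 × 0.0175 = $33.14
State unemployment insurance (employee share): $1893.84 × 0.009 = $17.04
Parking fee: $160.81
(Employer's $345.76 toward parking fee is not withheld from the employee.)
Total deductions = $73.46 + $218.45 + $96.96 + $33.14 + $17.04 + $160.81 = $599.86
Net pay = $1893.84 − $599.86 = $1293.98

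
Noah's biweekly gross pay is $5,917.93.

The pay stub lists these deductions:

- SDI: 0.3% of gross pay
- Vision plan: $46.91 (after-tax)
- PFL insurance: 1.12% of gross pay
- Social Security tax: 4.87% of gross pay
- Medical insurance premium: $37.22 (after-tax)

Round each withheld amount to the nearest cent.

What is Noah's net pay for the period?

$5,461.57

Social Security tax: $5,917.93 × 0.0487 = $288.20
SDI: $5,917.93 × 0.003 = $17.75
PFL insurance: $5,917.93 × 0.0112 = $66.28
Medical insurance premium: $37.22
Vision plan: $46.91
Total deductions = $288.20 + $17.75 + $66.28 + $37.22 + $46.91 = $456.36
Net pay = $5,917.93 − $456.36 = $5,461.57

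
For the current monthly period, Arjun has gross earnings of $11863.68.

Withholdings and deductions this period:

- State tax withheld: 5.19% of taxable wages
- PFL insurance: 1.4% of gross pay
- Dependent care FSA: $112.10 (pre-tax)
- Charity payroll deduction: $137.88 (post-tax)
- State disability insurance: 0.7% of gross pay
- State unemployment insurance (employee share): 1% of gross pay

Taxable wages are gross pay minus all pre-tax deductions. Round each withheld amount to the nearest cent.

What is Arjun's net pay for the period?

Dependent care FSA: $112.10
Taxable wages = $11863.68 − $112.10 = $11751.58
State tax withheld: $11751.58 × 0.0519 = $609.91
PFL insurance: $11863.68 × 0.014 = $166.09
State unemployment insurance (employee share): $11863.68 × 0.01 = $118.64
State disability insurance: $11863.68 × 0.007 = $83.05
Charity payroll deduction: $137.88
Total deductions = $112.10 + $609.91 + $166.09 + $118.64 + $83.05 + $137.88 = $1227.67
Net pay = $11863.68 − $1227.67 = $10636.01

$10636.01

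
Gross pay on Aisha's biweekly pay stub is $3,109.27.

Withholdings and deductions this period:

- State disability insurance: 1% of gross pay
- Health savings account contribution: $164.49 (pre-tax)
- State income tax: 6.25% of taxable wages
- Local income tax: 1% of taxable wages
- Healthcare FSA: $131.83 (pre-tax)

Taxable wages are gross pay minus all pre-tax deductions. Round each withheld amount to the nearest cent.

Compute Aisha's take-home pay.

Health savings account contribution: $164.49
Healthcare FSA: $131.83
Pre-tax total = $164.49 + $131.83 = $296.32
Taxable wages = $3,109.27 − $296.32 = $2,812.95
Local income tax: $2,812.95 × 0.01 = $28.13
State income tax: $2,812.95 × 0.0625 = $175.81
State disability insurance: $3,109.27 × 0.01 = $31.09
Total deductions = $164.49 + $131.83 + $28.13 + $175.81 + $31.09 = $531.35
Net pay = $3,109.27 − $531.35 = $2,577.92

$2,577.92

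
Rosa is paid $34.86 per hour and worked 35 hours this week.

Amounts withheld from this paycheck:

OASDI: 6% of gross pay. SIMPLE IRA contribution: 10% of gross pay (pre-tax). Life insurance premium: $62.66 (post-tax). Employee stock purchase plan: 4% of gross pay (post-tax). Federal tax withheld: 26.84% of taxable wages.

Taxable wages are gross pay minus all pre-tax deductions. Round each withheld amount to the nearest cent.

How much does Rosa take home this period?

$618.69

Gross pay: 35 × $34.86 = $1,220.10
SIMPLE IRA contribution: $1,220.10 × 0.1 = $122.01
Taxable wages = $1,220.10 − $122.01 = $1,098.09
Federal tax withheld: $1,098.09 × 0.2684 = $294.73
OASDI: $1,220.10 × 0.06 = $73.21
Life insurance premium: $62.66
Employee stock purchase plan: $1,220.10 × 0.04 = $48.80
Total deductions = $122.01 + $294.73 + $73.21 + $62.66 + $48.80 = $601.41
Net pay = $1,220.10 − $601.41 = $618.69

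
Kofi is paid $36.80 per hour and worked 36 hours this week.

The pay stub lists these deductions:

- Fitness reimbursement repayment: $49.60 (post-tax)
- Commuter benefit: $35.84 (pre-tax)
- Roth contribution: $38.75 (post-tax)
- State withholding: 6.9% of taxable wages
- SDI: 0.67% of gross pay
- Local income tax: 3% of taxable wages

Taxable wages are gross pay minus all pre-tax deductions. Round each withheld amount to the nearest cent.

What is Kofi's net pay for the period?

Gross pay: 36 × $36.80 = $1,324.80
Commuter benefit: $35.84
Taxable wages = $1,324.80 − $35.84 = $1,288.96
Local income tax: $1,288.96 × 0.03 = $38.67
State withholding: $1,288.96 × 0.069 = $88.94
SDI: $1,324.80 × 0.0067 = $8.88
Fitness reimbursement repayment: $49.60
Roth contribution: $38.75
Total deductions = $35.84 + $38.67 + $88.94 + $8.88 + $49.60 + $38.75 = $260.68
Net pay = $1,324.80 − $260.68 = $1,064.12

$1,064.12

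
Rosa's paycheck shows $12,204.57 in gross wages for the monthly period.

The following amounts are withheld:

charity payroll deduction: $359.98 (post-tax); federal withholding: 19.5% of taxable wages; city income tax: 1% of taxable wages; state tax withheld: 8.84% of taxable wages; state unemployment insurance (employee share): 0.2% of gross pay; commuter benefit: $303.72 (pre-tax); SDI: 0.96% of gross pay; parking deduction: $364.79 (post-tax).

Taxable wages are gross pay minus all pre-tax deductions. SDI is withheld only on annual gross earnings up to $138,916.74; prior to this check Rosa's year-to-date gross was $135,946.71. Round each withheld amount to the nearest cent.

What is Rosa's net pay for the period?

Commuter benefit: $303.72
Taxable wages = $12,204.57 − $303.72 = $11,900.85
Federal withholding: $11,900.85 × 0.195 = $2,320.67
City income tax: $11,900.85 × 0.01 = $119.01
State tax withheld: $11,900.85 × 0.0884 = $1,052.04
State unemployment insurance (employee share): $12,204.57 × 0.002 = $24.41
SDI: only $138,916.74 − $135,946.71 = $2,970.03 of this check is subject → $2,970.03 × 0.0096 = $28.51
Charity payroll deduction: $359.98
Parking deduction: $364.79
Total deductions = $303.72 + $2,320.67 + $119.01 + $1,052.04 + $24.41 + $28.51 + $359.98 + $364.79 = $4,573.13
Net pay = $12,204.57 − $4,573.13 = $7,631.44

$7,631.44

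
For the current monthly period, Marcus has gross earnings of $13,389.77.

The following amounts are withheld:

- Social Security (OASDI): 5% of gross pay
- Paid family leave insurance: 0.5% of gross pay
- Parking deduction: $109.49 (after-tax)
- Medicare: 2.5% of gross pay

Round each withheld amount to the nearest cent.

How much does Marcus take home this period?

Paid family leave insurance: $13,389.77 × 0.005 = $66.95
Medicare: $13,389.77 × 0.025 = $334.74
Social Security (OASDI): $13,389.77 × 0.05 = $669.49
Parking deduction: $109.49
Total deductions = $66.95 + $334.74 + $669.49 + $109.49 = $1,180.67
Net pay = $13,389.77 − $1,180.67 = $12,209.10

$12,209.10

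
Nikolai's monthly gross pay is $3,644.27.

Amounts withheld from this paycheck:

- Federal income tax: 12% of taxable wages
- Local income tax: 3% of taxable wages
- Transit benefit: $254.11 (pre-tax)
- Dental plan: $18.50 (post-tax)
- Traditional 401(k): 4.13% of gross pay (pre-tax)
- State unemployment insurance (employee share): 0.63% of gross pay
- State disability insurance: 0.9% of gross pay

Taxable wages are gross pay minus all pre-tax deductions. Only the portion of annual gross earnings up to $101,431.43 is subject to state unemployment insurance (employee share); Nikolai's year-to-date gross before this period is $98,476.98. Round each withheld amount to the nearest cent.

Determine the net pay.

$2,683.79

Transit benefit: $254.11
Traditional 401(k): $3,644.27 × 0.0413 = $150.51
Pre-tax total = $254.11 + $150.51 = $404.62
Taxable wages = $3,644.27 − $404.62 = $3,239.65
Federal income tax: $3,239.65 × 0.12 = $388.76
Local income tax: $3,239.65 × 0.03 = $97.19
State disability insurance: $3,644.27 × 0.009 = $32.80
State unemployment insurance (employee share): only $101,431.43 − $98,476.98 = $2,954.45 of this check is subject → $2,954.45 × 0.0063 = $18.61
Dental plan: $18.50
Total deductions = $254.11 + $150.51 + $388.76 + $97.19 + $32.80 + $18.61 + $18.50 = $960.48
Net pay = $3,644.27 − $960.48 = $2,683.79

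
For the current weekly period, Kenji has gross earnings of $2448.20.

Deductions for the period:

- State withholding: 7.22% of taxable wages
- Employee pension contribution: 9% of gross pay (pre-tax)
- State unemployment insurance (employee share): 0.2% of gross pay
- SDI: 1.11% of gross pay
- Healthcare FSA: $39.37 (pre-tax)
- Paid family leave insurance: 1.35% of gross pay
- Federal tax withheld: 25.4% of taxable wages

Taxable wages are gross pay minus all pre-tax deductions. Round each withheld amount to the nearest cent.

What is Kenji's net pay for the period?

Employee pension contribution: $2448.20 × 0.09 = $220.34
Healthcare FSA: $39.37
Pre-tax total = $220.34 + $39.37 = $259.71
Taxable wages = $2448.20 − $259.71 = $2188.49
State withholding: $2188.49 × 0.0722 = $158.01
Federal tax withheld: $2188.49 × 0.254 = $555.88
SDI: $2448.20 × 0.0111 = $27.18
State unemployment insurance (employee share): $2448.20 × 0.002 = $4.90
Paid family leave insurance: $2448.20 × 0.0135 = $33.05
Total deductions = $220.34 + $39.37 + $158.01 + $555.88 + $27.18 + $4.90 + $33.05 = $1038.73
Net pay = $2448.20 − $1038.73 = $1409.47

$1409.47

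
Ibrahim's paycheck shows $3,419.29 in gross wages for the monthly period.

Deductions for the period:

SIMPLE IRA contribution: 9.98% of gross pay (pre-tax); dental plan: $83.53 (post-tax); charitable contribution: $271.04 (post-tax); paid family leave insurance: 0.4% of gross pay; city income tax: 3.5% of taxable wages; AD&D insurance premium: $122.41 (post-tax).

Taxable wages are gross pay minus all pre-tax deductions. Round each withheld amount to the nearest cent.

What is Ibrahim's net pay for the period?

$2,479.65

SIMPLE IRA contribution: $3,419.29 × 0.0998 = $341.25
Taxable wages = $3,419.29 − $341.25 = $3,078.04
City income tax: $3,078.04 × 0.035 = $107.73
Paid family leave insurance: $3,419.29 × 0.004 = $13.68
Dental plan: $83.53
AD&D insurance premium: $122.41
Charitable contribution: $271.04
Total deductions = $341.25 + $107.73 + $13.68 + $83.53 + $122.41 + $271.04 = $939.64
Net pay = $3,419.29 − $939.64 = $2,479.65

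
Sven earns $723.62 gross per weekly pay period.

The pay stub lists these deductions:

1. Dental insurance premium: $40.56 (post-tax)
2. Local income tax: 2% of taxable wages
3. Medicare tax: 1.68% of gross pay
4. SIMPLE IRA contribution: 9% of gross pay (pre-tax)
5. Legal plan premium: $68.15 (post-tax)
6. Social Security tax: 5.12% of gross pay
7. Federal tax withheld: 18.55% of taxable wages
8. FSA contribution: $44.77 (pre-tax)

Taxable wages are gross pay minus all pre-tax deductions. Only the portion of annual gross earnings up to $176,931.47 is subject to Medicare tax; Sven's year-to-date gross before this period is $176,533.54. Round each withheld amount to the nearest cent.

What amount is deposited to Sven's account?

$335.15

FSA contribution: $44.77
SIMPLE IRA contribution: $723.62 × 0.09 = $65.13
Pre-tax total = $44.77 + $65.13 = $109.90
Taxable wages = $723.62 − $109.90 = $613.72
Local income tax: $613.72 × 0.02 = $12.27
Federal tax withheld: $613.72 × 0.1855 = $113.85
Social Security tax: $723.62 × 0.0512 = $37.05
Medicare tax: only $176,931.47 − $176,533.54 = $397.93 of this check is subject → $397.93 × 0.0168 = $6.69
Legal plan premium: $68.15
Dental insurance premium: $40.56
Total deductions = $44.77 + $65.13 + $12.27 + $113.85 + $37.05 + $6.69 + $68.15 + $40.56 = $388.47
Net pay = $723.62 − $388.47 = $335.15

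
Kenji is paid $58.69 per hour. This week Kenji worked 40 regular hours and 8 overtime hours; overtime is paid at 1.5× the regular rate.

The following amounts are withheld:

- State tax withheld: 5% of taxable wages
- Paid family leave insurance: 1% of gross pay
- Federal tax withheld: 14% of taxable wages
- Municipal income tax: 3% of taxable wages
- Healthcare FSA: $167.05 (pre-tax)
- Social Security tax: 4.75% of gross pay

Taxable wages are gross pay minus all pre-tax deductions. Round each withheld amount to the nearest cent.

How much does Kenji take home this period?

$2,074.69

Regular pay: 40 × $58.69 = $2,347.60
Overtime pay: 8 × $58.69 × 1.5 = $704.28
Gross pay = $2,347.60 + $704.28 = $3,051.88
Healthcare FSA: $167.05
Taxable wages = $3,051.88 − $167.05 = $2,884.83
Municipal income tax: $2,884.83 × 0.03 = $86.54
State tax withheld: $2,884.83 × 0.05 = $144.24
Federal tax withheld: $2,884.83 × 0.14 = $403.88
Paid family leave insurance: $3,051.88 × 0.01 = $30.52
Social Security tax: $3,051.88 × 0.0475 = $144.96
Total deductions = $167.05 + $86.54 + $144.24 + $403.88 + $30.52 + $144.96 = $977.19
Net pay = $3,051.88 − $977.19 = $2,074.69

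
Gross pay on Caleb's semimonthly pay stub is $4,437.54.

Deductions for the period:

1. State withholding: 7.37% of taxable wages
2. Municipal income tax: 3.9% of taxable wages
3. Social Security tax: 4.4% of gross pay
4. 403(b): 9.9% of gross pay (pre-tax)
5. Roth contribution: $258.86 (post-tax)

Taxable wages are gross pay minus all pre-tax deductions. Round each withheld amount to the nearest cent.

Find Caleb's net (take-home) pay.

403(b): $4,437.54 × 0.099 = $439.32
Taxable wages = $4,437.54 − $439.32 = $3,998.22
Municipal income tax: $3,998.22 × 0.039 = $155.93
State withholding: $3,998.22 × 0.0737 = $294.67
Social Security tax: $4,437.54 × 0.044 = $195.25
Roth contribution: $258.86
Total deductions = $439.32 + $155.93 + $294.67 + $195.25 + $258.86 = $1,344.03
Net pay = $4,437.54 − $1,344.03 = $3,093.51

$3,093.51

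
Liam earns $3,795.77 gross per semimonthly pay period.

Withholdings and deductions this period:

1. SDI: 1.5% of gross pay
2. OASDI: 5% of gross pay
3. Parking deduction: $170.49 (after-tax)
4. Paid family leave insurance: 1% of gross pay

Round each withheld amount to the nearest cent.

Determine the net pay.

$3,340.59

SDI: $3,795.77 × 0.015 = $56.94
Paid family leave insurance: $3,795.77 × 0.01 = $37.96
OASDI: $3,795.77 × 0.05 = $189.79
Parking deduction: $170.49
Total deductions = $56.94 + $37.96 + $189.79 + $170.49 = $455.18
Net pay = $3,795.77 − $455.18 = $3,340.59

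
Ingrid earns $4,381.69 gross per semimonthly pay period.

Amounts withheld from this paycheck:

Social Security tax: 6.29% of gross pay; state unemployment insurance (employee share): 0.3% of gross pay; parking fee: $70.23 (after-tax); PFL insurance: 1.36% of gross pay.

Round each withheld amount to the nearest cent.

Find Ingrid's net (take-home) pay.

State unemployment insurance (employee share): $4,381.69 × 0.003 = $13.15
Social Security tax: $4,381.69 × 0.0629 = $275.61
PFL insurance: $4,381.69 × 0.0136 = $59.59
Parking fee: $70.23
Total deductions = $13.15 + $275.61 + $59.59 + $70.23 = $418.58
Net pay = $4,381.69 − $418.58 = $3,963.11

$3,963.11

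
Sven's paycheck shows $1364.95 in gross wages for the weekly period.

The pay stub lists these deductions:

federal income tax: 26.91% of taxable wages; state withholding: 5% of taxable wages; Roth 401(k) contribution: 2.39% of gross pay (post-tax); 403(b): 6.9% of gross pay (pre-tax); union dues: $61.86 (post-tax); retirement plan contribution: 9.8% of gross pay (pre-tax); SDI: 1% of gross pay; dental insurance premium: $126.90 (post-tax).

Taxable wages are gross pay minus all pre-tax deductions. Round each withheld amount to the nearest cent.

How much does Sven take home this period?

Retirement plan contribution: $1364.95 × 0.098 = $133.77
403(b): $1364.95 × 0.069 = $94.18
Pre-tax total = $133.77 + $94.18 = $227.95
Taxable wages = $1364.95 − $227.95 = $1137.00
State withholding: $1137.00 × 0.05 = $56.85
Federal income tax: $1137.00 × 0.2691 = $305.97
SDI: $1364.95 × 0.01 = $13.65
Union dues: $61.86
Roth 401(k) contribution: $1364.95 × 0.0239 = $32.62
Dental insurance premium: $126.90
Total deductions = $133.77 + $94.18 + $56.85 + $305.97 + $13.65 + $61.86 + $32.62 + $126.90 = $825.80
Net pay = $1364.95 − $825.80 = $539.15

$539.15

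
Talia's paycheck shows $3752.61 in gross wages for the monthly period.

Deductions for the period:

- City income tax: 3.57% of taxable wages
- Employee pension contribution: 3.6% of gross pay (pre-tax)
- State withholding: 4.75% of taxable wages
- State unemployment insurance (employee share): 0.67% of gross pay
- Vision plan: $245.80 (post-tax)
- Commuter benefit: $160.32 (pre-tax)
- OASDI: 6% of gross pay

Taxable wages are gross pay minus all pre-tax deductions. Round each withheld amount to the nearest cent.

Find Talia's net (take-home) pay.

Employee pension contribution: $3752.61 × 0.036 = $135.09
Commuter benefit: $160.32
Pre-tax total = $135.09 + $160.32 = $295.41
Taxable wages = $3752.61 − $295.41 = $3457.20
State withholding: $3457.20 × 0.0475 = $164.22
City income tax: $3457.20 × 0.0357 = $123.42
State unemployment insurance (employee share): $3752.61 × 0.0067 = $25.14
OASDI: $3752.61 × 0.06 = $225.16
Vision plan: $245.80
Total deductions = $135.09 + $160.32 + $164.22 + $123.42 + $25.14 + $225.16 + $245.80 = $1079.15
Net pay = $3752.61 − $1079.15 = $2673.46

$2673.46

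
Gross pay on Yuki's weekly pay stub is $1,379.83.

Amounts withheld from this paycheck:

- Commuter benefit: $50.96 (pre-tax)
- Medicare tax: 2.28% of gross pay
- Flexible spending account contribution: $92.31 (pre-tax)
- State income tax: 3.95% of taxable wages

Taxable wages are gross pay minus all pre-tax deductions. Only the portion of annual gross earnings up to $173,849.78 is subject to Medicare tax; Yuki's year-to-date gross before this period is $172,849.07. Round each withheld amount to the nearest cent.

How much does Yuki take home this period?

Commuter benefit: $50.96
Flexible spending account contribution: $92.31
Pre-tax total = $50.96 + $92.31 = $143.27
Taxable wages = $1,379.83 − $143.27 = $1,236.56
State income tax: $1,236.56 × 0.0395 = $48.84
Medicare tax: only $173,849.78 − $172,849.07 = $1,000.71 of this check is subject → $1,000.71 × 0.0228 = $22.82
Total deductions = $50.96 + $92.31 + $48.84 + $22.82 = $214.93
Net pay = $1,379.83 − $214.93 = $1,164.90

$1,164.90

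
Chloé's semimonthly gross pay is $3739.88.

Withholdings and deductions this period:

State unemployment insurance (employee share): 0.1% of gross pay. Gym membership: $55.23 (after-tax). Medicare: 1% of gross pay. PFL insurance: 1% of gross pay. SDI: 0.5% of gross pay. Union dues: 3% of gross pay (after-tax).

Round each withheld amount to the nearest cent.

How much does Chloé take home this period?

$3475.21

Medicare: $3739.88 × 0.01 = $37.40
State unemployment insurance (employee share): $3739.88 × 0.001 = $3.74
PFL insurance: $3739.88 × 0.01 = $37.40
SDI: $3739.88 × 0.005 = $18.70
Union dues: $3739.88 × 0.03 = $112.20
Gym membership: $55.23
Total deductions = $37.40 + $3.74 + $37.40 + $18.70 + $112.20 + $55.23 = $264.67
Net pay = $3739.88 − $264.67 = $3475.21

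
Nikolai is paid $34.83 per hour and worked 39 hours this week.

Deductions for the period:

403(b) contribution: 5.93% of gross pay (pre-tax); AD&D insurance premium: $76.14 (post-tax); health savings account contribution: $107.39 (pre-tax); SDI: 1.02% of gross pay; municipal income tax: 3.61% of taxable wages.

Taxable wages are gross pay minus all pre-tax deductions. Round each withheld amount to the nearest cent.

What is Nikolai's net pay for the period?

$1,038.18

Gross pay: 39 × $34.83 = $1,358.37
Health savings account contribution: $107.39
403(b) contribution: $1,358.37 × 0.0593 = $80.55
Pre-tax total = $107.39 + $80.55 = $187.94
Taxable wages = $1,358.37 − $187.94 = $1,170.43
Municipal income tax: $1,170.43 × 0.0361 = $42.25
SDI: $1,358.37 × 0.0102 = $13.86
AD&D insurance premium: $76.14
Total deductions = $107.39 + $80.55 + $42.25 + $13.86 + $76.14 = $320.19
Net pay = $1,358.37 − $320.19 = $1,038.18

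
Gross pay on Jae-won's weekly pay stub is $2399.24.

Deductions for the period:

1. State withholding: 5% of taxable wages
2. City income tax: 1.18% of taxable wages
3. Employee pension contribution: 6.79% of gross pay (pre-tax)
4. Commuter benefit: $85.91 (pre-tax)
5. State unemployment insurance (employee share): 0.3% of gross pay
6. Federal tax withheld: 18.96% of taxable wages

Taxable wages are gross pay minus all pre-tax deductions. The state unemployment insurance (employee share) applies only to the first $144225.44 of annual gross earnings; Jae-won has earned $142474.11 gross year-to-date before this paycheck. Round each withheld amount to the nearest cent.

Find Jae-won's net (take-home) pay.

Employee pension contribution: $2399.24 × 0.0679 = $162.91
Commuter benefit: $85.91
Pre-tax total = $162.91 + $85.91 = $248.82
Taxable wages = $2399.24 − $248.82 = $2150.42
State withholding: $2150.42 × 0.05 = $107.52
Federal tax withheld: $2150.42 × 0.1896 = $407.72
City income tax: $2150.42 × 0.0118 = $25.37
State unemployment insurance (employee share): only $144225.44 − $142474.11 = $1751.33 of this check is subject → $1751.33 × 0.003 = $5.25
Total deductions = $162.91 + $85.91 + $107.52 + $407.72 + $25.37 + $5.25 = $794.68
Net pay = $2399.24 − $794.68 = $1604.56

$1604.56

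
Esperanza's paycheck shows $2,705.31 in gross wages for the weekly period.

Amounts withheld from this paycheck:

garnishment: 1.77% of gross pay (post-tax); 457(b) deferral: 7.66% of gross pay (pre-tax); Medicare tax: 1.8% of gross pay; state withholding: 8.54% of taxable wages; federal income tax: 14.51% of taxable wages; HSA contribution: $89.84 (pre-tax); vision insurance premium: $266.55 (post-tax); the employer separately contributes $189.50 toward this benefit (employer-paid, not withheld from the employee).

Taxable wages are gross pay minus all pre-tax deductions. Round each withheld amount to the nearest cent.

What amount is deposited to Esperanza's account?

$1,490.01

HSA contribution: $89.84
457(b) deferral: $2,705.31 × 0.0766 = $207.23
Pre-tax total = $89.84 + $207.23 = $297.07
Taxable wages = $2,705.31 − $297.07 = $2,408.24
State withholding: $2,408.24 × 0.0854 = $205.66
Federal income tax: $2,408.24 × 0.1451 = $349.44
Medicare tax: $2,705.31 × 0.018 = $48.70
Garnishment: $2,705.31 × 0.0177 = $47.88
Vision insurance premium: $266.55
(Employer's $189.50 toward vision insurance premium is not withheld from the employee.)
Total deductions = $89.84 + $207.23 + $205.66 + $349.44 + $48.70 + $47.88 + $266.55 = $1,215.30
Net pay = $2,705.31 − $1,215.30 = $1,490.01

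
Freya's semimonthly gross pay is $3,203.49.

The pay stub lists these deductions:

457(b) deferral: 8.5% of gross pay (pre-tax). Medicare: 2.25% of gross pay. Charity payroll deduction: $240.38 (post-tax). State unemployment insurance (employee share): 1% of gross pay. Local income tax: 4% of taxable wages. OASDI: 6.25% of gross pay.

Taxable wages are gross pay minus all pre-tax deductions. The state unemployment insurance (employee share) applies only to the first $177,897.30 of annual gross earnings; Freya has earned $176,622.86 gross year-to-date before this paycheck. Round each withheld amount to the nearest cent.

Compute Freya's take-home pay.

$2,288.52

457(b) deferral: $3,203.49 × 0.085 = $272.30
Taxable wages = $3,203.49 − $272.30 = $2,931.19
Local income tax: $2,931.19 × 0.04 = $117.25
OASDI: $3,203.49 × 0.0625 = $200.22
State unemployment insurance (employee share): only $177,897.30 − $176,622.86 = $1,274.44 of this check is subject → $1,274.44 × 0.01 = $12.74
Medicare: $3,203.49 × 0.0225 = $72.08
Charity payroll deduction: $240.38
Total deductions = $272.30 + $117.25 + $200.22 + $12.74 + $72.08 + $240.38 = $914.97
Net pay = $3,203.49 − $914.97 = $2,288.52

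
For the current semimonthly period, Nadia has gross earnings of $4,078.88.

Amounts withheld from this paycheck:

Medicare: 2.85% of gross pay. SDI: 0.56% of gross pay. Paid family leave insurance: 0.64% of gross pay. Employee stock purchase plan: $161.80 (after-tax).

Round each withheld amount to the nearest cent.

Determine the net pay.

$3,751.89

Medicare: $4,078.88 × 0.0285 = $116.25
SDI: $4,078.88 × 0.0056 = $22.84
Paid family leave insurance: $4,078.88 × 0.0064 = $26.10
Employee stock purchase plan: $161.80
Total deductions = $116.25 + $22.84 + $26.10 + $161.80 = $326.99
Net pay = $4,078.88 − $326.99 = $3,751.89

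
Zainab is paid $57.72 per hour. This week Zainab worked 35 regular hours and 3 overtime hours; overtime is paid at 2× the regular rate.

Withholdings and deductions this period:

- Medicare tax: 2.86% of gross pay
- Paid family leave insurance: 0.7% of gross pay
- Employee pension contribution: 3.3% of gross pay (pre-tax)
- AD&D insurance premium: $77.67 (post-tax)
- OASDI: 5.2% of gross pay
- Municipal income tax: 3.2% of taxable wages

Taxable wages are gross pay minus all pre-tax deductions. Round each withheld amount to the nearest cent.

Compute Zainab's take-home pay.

Regular pay: 35 × $57.72 = $2,020.20
Overtime pay: 3 × $57.72 × 2 = $346.32
Gross pay = $2,020.20 + $346.32 = $2,366.52
Employee pension contribution: $2,366.52 × 0.033 = $78.10
Taxable wages = $2,366.52 − $78.10 = $2,288.42
Municipal income tax: $2,288.42 × 0.032 = $73.23
Paid family leave insurance: $2,366.52 × 0.007 = $16.57
OASDI: $2,366.52 × 0.052 = $123.06
Medicare tax: $2,366.52 × 0.0286 = $67.68
AD&D insurance premium: $77.67
Total deductions = $78.10 + $73.23 + $16.57 + $123.06 + $67.68 + $77.67 = $436.31
Net pay = $2,366.52 − $436.31 = $1,930.21

$1,930.21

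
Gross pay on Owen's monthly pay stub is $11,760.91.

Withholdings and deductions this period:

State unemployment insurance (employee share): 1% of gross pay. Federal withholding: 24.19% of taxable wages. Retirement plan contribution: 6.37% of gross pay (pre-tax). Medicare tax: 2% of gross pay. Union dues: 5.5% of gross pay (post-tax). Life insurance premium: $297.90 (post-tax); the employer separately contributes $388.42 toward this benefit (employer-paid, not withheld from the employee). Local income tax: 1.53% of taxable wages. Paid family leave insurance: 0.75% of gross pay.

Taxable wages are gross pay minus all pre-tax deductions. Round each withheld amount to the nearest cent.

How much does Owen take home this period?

$6,793.73

Retirement plan contribution: $11,760.91 × 0.0637 = $749.17
Taxable wages = $11,760.91 − $749.17 = $11,011.74
Federal withholding: $11,011.74 × 0.2419 = $2,663.74
Local income tax: $11,011.74 × 0.0153 = $168.48
State unemployment insurance (employee share): $11,760.91 × 0.01 = $117.61
Medicare tax: $11,760.91 × 0.02 = $235.22
Paid family leave insurance: $11,760.91 × 0.0075 = $88.21
Union dues: $11,760.91 × 0.055 = $646.85
Life insurance premium: $297.90
(Employer's $388.42 toward life insurance premium is not withheld from the employee.)
Total deductions = $749.17 + $2,663.74 + $168.48 + $117.61 + $235.22 + $88.21 + $646.85 + $297.90 = $4,967.18
Net pay = $11,760.91 − $4,967.18 = $6,793.73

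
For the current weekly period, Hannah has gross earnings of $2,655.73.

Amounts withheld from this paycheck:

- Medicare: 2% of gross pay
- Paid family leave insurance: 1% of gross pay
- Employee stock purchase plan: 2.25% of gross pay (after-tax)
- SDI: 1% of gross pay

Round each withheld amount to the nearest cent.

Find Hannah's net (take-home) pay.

$2,489.75

SDI: $2,655.73 × 0.01 = $26.56
Medicare: $2,655.73 × 0.02 = $53.11
Paid family leave insurance: $2,655.73 × 0.01 = $26.56
Employee stock purchase plan: $2,655.73 × 0.0225 = $59.75
Total deductions = $26.56 + $53.11 + $26.56 + $59.75 = $165.98
Net pay = $2,655.73 − $165.98 = $2,489.75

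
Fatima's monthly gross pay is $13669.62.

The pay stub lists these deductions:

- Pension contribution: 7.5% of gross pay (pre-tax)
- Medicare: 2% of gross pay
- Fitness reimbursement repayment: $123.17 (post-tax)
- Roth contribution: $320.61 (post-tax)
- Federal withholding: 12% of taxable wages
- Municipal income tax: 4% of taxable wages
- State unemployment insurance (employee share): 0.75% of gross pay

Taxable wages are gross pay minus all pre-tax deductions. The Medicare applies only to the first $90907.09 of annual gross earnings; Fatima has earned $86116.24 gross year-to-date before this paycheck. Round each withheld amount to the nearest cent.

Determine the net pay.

$9979.17

Pension contribution: $13669.62 × 0.075 = $1025.22
Taxable wages = $13669.62 − $1025.22 = $12644.40
Municipal income tax: $12644.40 × 0.04 = $505.78
Federal withholding: $12644.40 × 0.12 = $1517.33
Medicare: only $90907.09 − $86116.24 = $4790.85 of this check is subject → $4790.85 × 0.02 = $95.82
State unemployment insurance (employee share): $13669.62 × 0.0075 = $102.52
Roth contribution: $320.61
Fitness reimbursement repayment: $123.17
Total deductions = $1025.22 + $505.78 + $1517.33 + $95.82 + $102.52 + $320.61 + $123.17 = $3690.45
Net pay = $13669.62 − $3690.45 = $9979.17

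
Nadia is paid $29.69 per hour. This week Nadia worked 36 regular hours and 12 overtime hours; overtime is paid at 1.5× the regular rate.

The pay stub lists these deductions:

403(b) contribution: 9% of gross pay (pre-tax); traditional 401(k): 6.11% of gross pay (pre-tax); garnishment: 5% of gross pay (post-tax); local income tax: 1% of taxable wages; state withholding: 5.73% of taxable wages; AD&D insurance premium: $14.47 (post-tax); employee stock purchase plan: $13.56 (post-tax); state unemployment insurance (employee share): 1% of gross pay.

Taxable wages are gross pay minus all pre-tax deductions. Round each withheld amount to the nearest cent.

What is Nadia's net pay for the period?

$1,145.19

Regular pay: 36 × $29.69 = $1,068.84
Overtime pay: 12 × $29.69 × 1.5 = $534.42
Gross pay = $1,068.84 + $534.42 = $1,603.26
403(b) contribution: $1,603.26 × 0.09 = $144.29
Traditional 401(k): $1,603.26 × 0.0611 = $97.96
Pre-tax total = $144.29 + $97.96 = $242.25
Taxable wages = $1,603.26 − $242.25 = $1,361.01
State withholding: $1,361.01 × 0.0573 = $77.99
Local income tax: $1,361.01 × 0.01 = $13.61
State unemployment insurance (employee share): $1,603.26 × 0.01 = $16.03
AD&D insurance premium: $14.47
Garnishment: $1,603.26 × 0.05 = $80.16
Employee stock purchase plan: $13.56
Total deductions = $144.29 + $97.96 + $77.99 + $13.61 + $16.03 + $14.47 + $80.16 + $13.56 = $458.07
Net pay = $1,603.26 − $458.07 = $1,145.19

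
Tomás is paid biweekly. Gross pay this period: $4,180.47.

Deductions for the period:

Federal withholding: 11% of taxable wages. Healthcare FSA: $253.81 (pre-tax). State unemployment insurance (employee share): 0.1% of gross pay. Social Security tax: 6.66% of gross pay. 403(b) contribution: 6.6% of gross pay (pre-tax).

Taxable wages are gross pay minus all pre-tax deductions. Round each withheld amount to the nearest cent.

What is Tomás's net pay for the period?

Healthcare FSA: $253.81
403(b) contribution: $4,180.47 × 0.066 = $275.91
Pre-tax total = $253.81 + $275.91 = $529.72
Taxable wages = $4,180.47 − $529.72 = $3,650.75
Federal withholding: $3,650.75 × 0.11 = $401.58
State unemployment insurance (employee share): $4,180.47 × 0.001 = $4.18
Social Security tax: $4,180.47 × 0.0666 = $278.42
Total deductions = $253.81 + $275.91 + $401.58 + $4.18 + $278.42 = $1,213.90
Net pay = $4,180.47 − $1,213.90 = $2,966.57

$2,966.57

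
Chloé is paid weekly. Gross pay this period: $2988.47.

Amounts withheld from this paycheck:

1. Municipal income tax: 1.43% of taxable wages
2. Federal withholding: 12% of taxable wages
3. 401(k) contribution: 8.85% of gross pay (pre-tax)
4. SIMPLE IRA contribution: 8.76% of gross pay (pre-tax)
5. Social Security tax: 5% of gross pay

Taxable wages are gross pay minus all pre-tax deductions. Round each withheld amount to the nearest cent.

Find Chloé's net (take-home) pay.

SIMPLE IRA contribution: $2988.47 × 0.0876 = $261.79
401(k) contribution: $2988.47 × 0.0885 = $264.48
Pre-tax total = $261.79 + $264.48 = $526.27
Taxable wages = $2988.47 − $526.27 = $2462.20
Federal withholding: $2462.20 × 0.12 = $295.46
Municipal income tax: $2462.20 × 0.0143 = $35.21
Social Security tax: $2988.47 × 0.05 = $149.42
Total deductions = $261.79 + $264.48 + $295.46 + $35.21 + $149.42 = $1006.36
Net pay = $2988.47 − $1006.36 = $1982.11

$1982.11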